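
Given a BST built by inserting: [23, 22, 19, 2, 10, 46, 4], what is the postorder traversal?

Tree insertion order: [23, 22, 19, 2, 10, 46, 4]
Tree (level-order array): [23, 22, 46, 19, None, None, None, 2, None, None, 10, 4]
Postorder traversal: [4, 10, 2, 19, 22, 46, 23]


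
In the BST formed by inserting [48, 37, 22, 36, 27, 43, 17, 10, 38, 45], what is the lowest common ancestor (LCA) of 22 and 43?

Tree insertion order: [48, 37, 22, 36, 27, 43, 17, 10, 38, 45]
Tree (level-order array): [48, 37, None, 22, 43, 17, 36, 38, 45, 10, None, 27]
In a BST, the LCA of p=22, q=43 is the first node v on the
root-to-leaf path with p <= v <= q (go left if both < v, right if both > v).
Walk from root:
  at 48: both 22 and 43 < 48, go left
  at 37: 22 <= 37 <= 43, this is the LCA
LCA = 37


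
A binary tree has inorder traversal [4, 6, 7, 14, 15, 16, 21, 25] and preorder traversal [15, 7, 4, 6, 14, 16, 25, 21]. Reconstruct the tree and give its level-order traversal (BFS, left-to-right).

Inorder:  [4, 6, 7, 14, 15, 16, 21, 25]
Preorder: [15, 7, 4, 6, 14, 16, 25, 21]
Algorithm: preorder visits root first, so consume preorder in order;
for each root, split the current inorder slice at that value into
left-subtree inorder and right-subtree inorder, then recurse.
Recursive splits:
  root=15; inorder splits into left=[4, 6, 7, 14], right=[16, 21, 25]
  root=7; inorder splits into left=[4, 6], right=[14]
  root=4; inorder splits into left=[], right=[6]
  root=6; inorder splits into left=[], right=[]
  root=14; inorder splits into left=[], right=[]
  root=16; inorder splits into left=[], right=[21, 25]
  root=25; inorder splits into left=[21], right=[]
  root=21; inorder splits into left=[], right=[]
Reconstructed level-order: [15, 7, 16, 4, 14, 25, 6, 21]


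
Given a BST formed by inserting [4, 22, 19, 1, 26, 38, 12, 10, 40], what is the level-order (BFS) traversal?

Tree insertion order: [4, 22, 19, 1, 26, 38, 12, 10, 40]
Tree (level-order array): [4, 1, 22, None, None, 19, 26, 12, None, None, 38, 10, None, None, 40]
BFS from the root, enqueuing left then right child of each popped node:
  queue [4] -> pop 4, enqueue [1, 22], visited so far: [4]
  queue [1, 22] -> pop 1, enqueue [none], visited so far: [4, 1]
  queue [22] -> pop 22, enqueue [19, 26], visited so far: [4, 1, 22]
  queue [19, 26] -> pop 19, enqueue [12], visited so far: [4, 1, 22, 19]
  queue [26, 12] -> pop 26, enqueue [38], visited so far: [4, 1, 22, 19, 26]
  queue [12, 38] -> pop 12, enqueue [10], visited so far: [4, 1, 22, 19, 26, 12]
  queue [38, 10] -> pop 38, enqueue [40], visited so far: [4, 1, 22, 19, 26, 12, 38]
  queue [10, 40] -> pop 10, enqueue [none], visited so far: [4, 1, 22, 19, 26, 12, 38, 10]
  queue [40] -> pop 40, enqueue [none], visited so far: [4, 1, 22, 19, 26, 12, 38, 10, 40]
Result: [4, 1, 22, 19, 26, 12, 38, 10, 40]


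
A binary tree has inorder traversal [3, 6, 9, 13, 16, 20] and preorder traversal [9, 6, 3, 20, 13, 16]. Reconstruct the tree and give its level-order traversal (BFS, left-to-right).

Inorder:  [3, 6, 9, 13, 16, 20]
Preorder: [9, 6, 3, 20, 13, 16]
Algorithm: preorder visits root first, so consume preorder in order;
for each root, split the current inorder slice at that value into
left-subtree inorder and right-subtree inorder, then recurse.
Recursive splits:
  root=9; inorder splits into left=[3, 6], right=[13, 16, 20]
  root=6; inorder splits into left=[3], right=[]
  root=3; inorder splits into left=[], right=[]
  root=20; inorder splits into left=[13, 16], right=[]
  root=13; inorder splits into left=[], right=[16]
  root=16; inorder splits into left=[], right=[]
Reconstructed level-order: [9, 6, 20, 3, 13, 16]


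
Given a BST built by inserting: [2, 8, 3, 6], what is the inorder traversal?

Tree insertion order: [2, 8, 3, 6]
Tree (level-order array): [2, None, 8, 3, None, None, 6]
Inorder traversal: [2, 3, 6, 8]


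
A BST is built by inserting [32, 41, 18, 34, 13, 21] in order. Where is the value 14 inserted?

Starting tree (level order): [32, 18, 41, 13, 21, 34]
Insertion path: 32 -> 18 -> 13
Result: insert 14 as right child of 13
Final tree (level order): [32, 18, 41, 13, 21, 34, None, None, 14]


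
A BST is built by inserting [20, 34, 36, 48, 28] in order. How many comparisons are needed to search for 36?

Search path for 36: 20 -> 34 -> 36
Found: True
Comparisons: 3


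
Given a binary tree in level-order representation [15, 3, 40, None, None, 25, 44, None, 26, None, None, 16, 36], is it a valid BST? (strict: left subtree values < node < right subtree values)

Level-order array: [15, 3, 40, None, None, 25, 44, None, 26, None, None, 16, 36]
Validate using subtree bounds (lo, hi): at each node, require lo < value < hi,
then recurse left with hi=value and right with lo=value.
Preorder trace (stopping at first violation):
  at node 15 with bounds (-inf, +inf): OK
  at node 3 with bounds (-inf, 15): OK
  at node 40 with bounds (15, +inf): OK
  at node 25 with bounds (15, 40): OK
  at node 26 with bounds (25, 40): OK
  at node 16 with bounds (25, 26): VIOLATION
Node 16 violates its bound: not (25 < 16 < 26).
Result: Not a valid BST


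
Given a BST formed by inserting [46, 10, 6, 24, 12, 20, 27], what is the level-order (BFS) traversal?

Tree insertion order: [46, 10, 6, 24, 12, 20, 27]
Tree (level-order array): [46, 10, None, 6, 24, None, None, 12, 27, None, 20]
BFS from the root, enqueuing left then right child of each popped node:
  queue [46] -> pop 46, enqueue [10], visited so far: [46]
  queue [10] -> pop 10, enqueue [6, 24], visited so far: [46, 10]
  queue [6, 24] -> pop 6, enqueue [none], visited so far: [46, 10, 6]
  queue [24] -> pop 24, enqueue [12, 27], visited so far: [46, 10, 6, 24]
  queue [12, 27] -> pop 12, enqueue [20], visited so far: [46, 10, 6, 24, 12]
  queue [27, 20] -> pop 27, enqueue [none], visited so far: [46, 10, 6, 24, 12, 27]
  queue [20] -> pop 20, enqueue [none], visited so far: [46, 10, 6, 24, 12, 27, 20]
Result: [46, 10, 6, 24, 12, 27, 20]


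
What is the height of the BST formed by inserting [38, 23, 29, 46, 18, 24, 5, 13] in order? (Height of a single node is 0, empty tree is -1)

Insertion order: [38, 23, 29, 46, 18, 24, 5, 13]
Tree (level-order array): [38, 23, 46, 18, 29, None, None, 5, None, 24, None, None, 13]
Compute height bottom-up (empty subtree = -1):
  height(13) = 1 + max(-1, -1) = 0
  height(5) = 1 + max(-1, 0) = 1
  height(18) = 1 + max(1, -1) = 2
  height(24) = 1 + max(-1, -1) = 0
  height(29) = 1 + max(0, -1) = 1
  height(23) = 1 + max(2, 1) = 3
  height(46) = 1 + max(-1, -1) = 0
  height(38) = 1 + max(3, 0) = 4
Height = 4


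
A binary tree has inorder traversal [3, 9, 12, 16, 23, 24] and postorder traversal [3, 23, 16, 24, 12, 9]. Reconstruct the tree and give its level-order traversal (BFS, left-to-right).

Inorder:   [3, 9, 12, 16, 23, 24]
Postorder: [3, 23, 16, 24, 12, 9]
Algorithm: postorder visits root last, so walk postorder right-to-left;
each value is the root of the current inorder slice — split it at that
value, recurse on the right subtree first, then the left.
Recursive splits:
  root=9; inorder splits into left=[3], right=[12, 16, 23, 24]
  root=12; inorder splits into left=[], right=[16, 23, 24]
  root=24; inorder splits into left=[16, 23], right=[]
  root=16; inorder splits into left=[], right=[23]
  root=23; inorder splits into left=[], right=[]
  root=3; inorder splits into left=[], right=[]
Reconstructed level-order: [9, 3, 12, 24, 16, 23]


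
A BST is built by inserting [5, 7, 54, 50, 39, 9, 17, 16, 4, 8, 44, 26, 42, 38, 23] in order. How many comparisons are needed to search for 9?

Search path for 9: 5 -> 7 -> 54 -> 50 -> 39 -> 9
Found: True
Comparisons: 6


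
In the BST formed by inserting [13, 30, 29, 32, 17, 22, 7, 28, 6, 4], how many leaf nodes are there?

Tree built from: [13, 30, 29, 32, 17, 22, 7, 28, 6, 4]
Tree (level-order array): [13, 7, 30, 6, None, 29, 32, 4, None, 17, None, None, None, None, None, None, 22, None, 28]
Rule: A leaf has 0 children.
Per-node child counts:
  node 13: 2 child(ren)
  node 7: 1 child(ren)
  node 6: 1 child(ren)
  node 4: 0 child(ren)
  node 30: 2 child(ren)
  node 29: 1 child(ren)
  node 17: 1 child(ren)
  node 22: 1 child(ren)
  node 28: 0 child(ren)
  node 32: 0 child(ren)
Matching nodes: [4, 28, 32]
Count of leaf nodes: 3


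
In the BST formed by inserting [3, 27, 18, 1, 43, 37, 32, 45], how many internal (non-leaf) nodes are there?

Tree built from: [3, 27, 18, 1, 43, 37, 32, 45]
Tree (level-order array): [3, 1, 27, None, None, 18, 43, None, None, 37, 45, 32]
Rule: An internal node has at least one child.
Per-node child counts:
  node 3: 2 child(ren)
  node 1: 0 child(ren)
  node 27: 2 child(ren)
  node 18: 0 child(ren)
  node 43: 2 child(ren)
  node 37: 1 child(ren)
  node 32: 0 child(ren)
  node 45: 0 child(ren)
Matching nodes: [3, 27, 43, 37]
Count of internal (non-leaf) nodes: 4


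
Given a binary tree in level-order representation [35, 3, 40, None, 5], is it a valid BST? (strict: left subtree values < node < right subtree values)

Level-order array: [35, 3, 40, None, 5]
Validate using subtree bounds (lo, hi): at each node, require lo < value < hi,
then recurse left with hi=value and right with lo=value.
Preorder trace (stopping at first violation):
  at node 35 with bounds (-inf, +inf): OK
  at node 3 with bounds (-inf, 35): OK
  at node 5 with bounds (3, 35): OK
  at node 40 with bounds (35, +inf): OK
No violation found at any node.
Result: Valid BST


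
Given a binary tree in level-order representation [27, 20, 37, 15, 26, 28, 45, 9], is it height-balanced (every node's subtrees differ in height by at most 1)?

Tree (level-order array): [27, 20, 37, 15, 26, 28, 45, 9]
Definition: a tree is height-balanced if, at every node, |h(left) - h(right)| <= 1 (empty subtree has height -1).
Bottom-up per-node check:
  node 9: h_left=-1, h_right=-1, diff=0 [OK], height=0
  node 15: h_left=0, h_right=-1, diff=1 [OK], height=1
  node 26: h_left=-1, h_right=-1, diff=0 [OK], height=0
  node 20: h_left=1, h_right=0, diff=1 [OK], height=2
  node 28: h_left=-1, h_right=-1, diff=0 [OK], height=0
  node 45: h_left=-1, h_right=-1, diff=0 [OK], height=0
  node 37: h_left=0, h_right=0, diff=0 [OK], height=1
  node 27: h_left=2, h_right=1, diff=1 [OK], height=3
All nodes satisfy the balance condition.
Result: Balanced


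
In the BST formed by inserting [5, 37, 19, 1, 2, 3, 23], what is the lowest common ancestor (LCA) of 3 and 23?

Tree insertion order: [5, 37, 19, 1, 2, 3, 23]
Tree (level-order array): [5, 1, 37, None, 2, 19, None, None, 3, None, 23]
In a BST, the LCA of p=3, q=23 is the first node v on the
root-to-leaf path with p <= v <= q (go left if both < v, right if both > v).
Walk from root:
  at 5: 3 <= 5 <= 23, this is the LCA
LCA = 5


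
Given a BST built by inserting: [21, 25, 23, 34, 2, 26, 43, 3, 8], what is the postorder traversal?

Tree insertion order: [21, 25, 23, 34, 2, 26, 43, 3, 8]
Tree (level-order array): [21, 2, 25, None, 3, 23, 34, None, 8, None, None, 26, 43]
Postorder traversal: [8, 3, 2, 23, 26, 43, 34, 25, 21]


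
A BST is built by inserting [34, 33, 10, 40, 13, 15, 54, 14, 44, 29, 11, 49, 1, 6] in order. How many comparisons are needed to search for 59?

Search path for 59: 34 -> 40 -> 54
Found: False
Comparisons: 3


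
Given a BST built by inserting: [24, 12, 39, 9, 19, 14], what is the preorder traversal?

Tree insertion order: [24, 12, 39, 9, 19, 14]
Tree (level-order array): [24, 12, 39, 9, 19, None, None, None, None, 14]
Preorder traversal: [24, 12, 9, 19, 14, 39]


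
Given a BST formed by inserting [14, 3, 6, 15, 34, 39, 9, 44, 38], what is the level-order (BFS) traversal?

Tree insertion order: [14, 3, 6, 15, 34, 39, 9, 44, 38]
Tree (level-order array): [14, 3, 15, None, 6, None, 34, None, 9, None, 39, None, None, 38, 44]
BFS from the root, enqueuing left then right child of each popped node:
  queue [14] -> pop 14, enqueue [3, 15], visited so far: [14]
  queue [3, 15] -> pop 3, enqueue [6], visited so far: [14, 3]
  queue [15, 6] -> pop 15, enqueue [34], visited so far: [14, 3, 15]
  queue [6, 34] -> pop 6, enqueue [9], visited so far: [14, 3, 15, 6]
  queue [34, 9] -> pop 34, enqueue [39], visited so far: [14, 3, 15, 6, 34]
  queue [9, 39] -> pop 9, enqueue [none], visited so far: [14, 3, 15, 6, 34, 9]
  queue [39] -> pop 39, enqueue [38, 44], visited so far: [14, 3, 15, 6, 34, 9, 39]
  queue [38, 44] -> pop 38, enqueue [none], visited so far: [14, 3, 15, 6, 34, 9, 39, 38]
  queue [44] -> pop 44, enqueue [none], visited so far: [14, 3, 15, 6, 34, 9, 39, 38, 44]
Result: [14, 3, 15, 6, 34, 9, 39, 38, 44]


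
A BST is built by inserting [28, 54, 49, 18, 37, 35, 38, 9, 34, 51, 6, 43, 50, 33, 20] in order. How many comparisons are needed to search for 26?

Search path for 26: 28 -> 18 -> 20
Found: False
Comparisons: 3


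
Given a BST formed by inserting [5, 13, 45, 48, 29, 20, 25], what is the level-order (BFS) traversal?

Tree insertion order: [5, 13, 45, 48, 29, 20, 25]
Tree (level-order array): [5, None, 13, None, 45, 29, 48, 20, None, None, None, None, 25]
BFS from the root, enqueuing left then right child of each popped node:
  queue [5] -> pop 5, enqueue [13], visited so far: [5]
  queue [13] -> pop 13, enqueue [45], visited so far: [5, 13]
  queue [45] -> pop 45, enqueue [29, 48], visited so far: [5, 13, 45]
  queue [29, 48] -> pop 29, enqueue [20], visited so far: [5, 13, 45, 29]
  queue [48, 20] -> pop 48, enqueue [none], visited so far: [5, 13, 45, 29, 48]
  queue [20] -> pop 20, enqueue [25], visited so far: [5, 13, 45, 29, 48, 20]
  queue [25] -> pop 25, enqueue [none], visited so far: [5, 13, 45, 29, 48, 20, 25]
Result: [5, 13, 45, 29, 48, 20, 25]


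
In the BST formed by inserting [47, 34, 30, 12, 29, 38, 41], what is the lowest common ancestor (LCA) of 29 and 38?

Tree insertion order: [47, 34, 30, 12, 29, 38, 41]
Tree (level-order array): [47, 34, None, 30, 38, 12, None, None, 41, None, 29]
In a BST, the LCA of p=29, q=38 is the first node v on the
root-to-leaf path with p <= v <= q (go left if both < v, right if both > v).
Walk from root:
  at 47: both 29 and 38 < 47, go left
  at 34: 29 <= 34 <= 38, this is the LCA
LCA = 34


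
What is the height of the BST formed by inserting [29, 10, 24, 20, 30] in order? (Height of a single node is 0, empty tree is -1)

Insertion order: [29, 10, 24, 20, 30]
Tree (level-order array): [29, 10, 30, None, 24, None, None, 20]
Compute height bottom-up (empty subtree = -1):
  height(20) = 1 + max(-1, -1) = 0
  height(24) = 1 + max(0, -1) = 1
  height(10) = 1 + max(-1, 1) = 2
  height(30) = 1 + max(-1, -1) = 0
  height(29) = 1 + max(2, 0) = 3
Height = 3


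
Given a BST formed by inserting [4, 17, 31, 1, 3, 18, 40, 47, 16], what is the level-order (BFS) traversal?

Tree insertion order: [4, 17, 31, 1, 3, 18, 40, 47, 16]
Tree (level-order array): [4, 1, 17, None, 3, 16, 31, None, None, None, None, 18, 40, None, None, None, 47]
BFS from the root, enqueuing left then right child of each popped node:
  queue [4] -> pop 4, enqueue [1, 17], visited so far: [4]
  queue [1, 17] -> pop 1, enqueue [3], visited so far: [4, 1]
  queue [17, 3] -> pop 17, enqueue [16, 31], visited so far: [4, 1, 17]
  queue [3, 16, 31] -> pop 3, enqueue [none], visited so far: [4, 1, 17, 3]
  queue [16, 31] -> pop 16, enqueue [none], visited so far: [4, 1, 17, 3, 16]
  queue [31] -> pop 31, enqueue [18, 40], visited so far: [4, 1, 17, 3, 16, 31]
  queue [18, 40] -> pop 18, enqueue [none], visited so far: [4, 1, 17, 3, 16, 31, 18]
  queue [40] -> pop 40, enqueue [47], visited so far: [4, 1, 17, 3, 16, 31, 18, 40]
  queue [47] -> pop 47, enqueue [none], visited so far: [4, 1, 17, 3, 16, 31, 18, 40, 47]
Result: [4, 1, 17, 3, 16, 31, 18, 40, 47]


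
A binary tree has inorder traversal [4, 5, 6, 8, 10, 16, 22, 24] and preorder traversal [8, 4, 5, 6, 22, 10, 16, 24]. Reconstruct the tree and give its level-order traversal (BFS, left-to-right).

Inorder:  [4, 5, 6, 8, 10, 16, 22, 24]
Preorder: [8, 4, 5, 6, 22, 10, 16, 24]
Algorithm: preorder visits root first, so consume preorder in order;
for each root, split the current inorder slice at that value into
left-subtree inorder and right-subtree inorder, then recurse.
Recursive splits:
  root=8; inorder splits into left=[4, 5, 6], right=[10, 16, 22, 24]
  root=4; inorder splits into left=[], right=[5, 6]
  root=5; inorder splits into left=[], right=[6]
  root=6; inorder splits into left=[], right=[]
  root=22; inorder splits into left=[10, 16], right=[24]
  root=10; inorder splits into left=[], right=[16]
  root=16; inorder splits into left=[], right=[]
  root=24; inorder splits into left=[], right=[]
Reconstructed level-order: [8, 4, 22, 5, 10, 24, 6, 16]


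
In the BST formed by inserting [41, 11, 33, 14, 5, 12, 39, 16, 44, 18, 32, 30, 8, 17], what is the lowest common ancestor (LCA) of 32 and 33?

Tree insertion order: [41, 11, 33, 14, 5, 12, 39, 16, 44, 18, 32, 30, 8, 17]
Tree (level-order array): [41, 11, 44, 5, 33, None, None, None, 8, 14, 39, None, None, 12, 16, None, None, None, None, None, 18, 17, 32, None, None, 30]
In a BST, the LCA of p=32, q=33 is the first node v on the
root-to-leaf path with p <= v <= q (go left if both < v, right if both > v).
Walk from root:
  at 41: both 32 and 33 < 41, go left
  at 11: both 32 and 33 > 11, go right
  at 33: 32 <= 33 <= 33, this is the LCA
LCA = 33


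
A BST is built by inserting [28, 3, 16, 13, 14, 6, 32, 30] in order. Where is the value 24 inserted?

Starting tree (level order): [28, 3, 32, None, 16, 30, None, 13, None, None, None, 6, 14]
Insertion path: 28 -> 3 -> 16
Result: insert 24 as right child of 16
Final tree (level order): [28, 3, 32, None, 16, 30, None, 13, 24, None, None, 6, 14]


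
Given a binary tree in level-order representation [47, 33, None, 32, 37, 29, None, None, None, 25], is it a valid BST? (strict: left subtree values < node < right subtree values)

Level-order array: [47, 33, None, 32, 37, 29, None, None, None, 25]
Validate using subtree bounds (lo, hi): at each node, require lo < value < hi,
then recurse left with hi=value and right with lo=value.
Preorder trace (stopping at first violation):
  at node 47 with bounds (-inf, +inf): OK
  at node 33 with bounds (-inf, 47): OK
  at node 32 with bounds (-inf, 33): OK
  at node 29 with bounds (-inf, 32): OK
  at node 25 with bounds (-inf, 29): OK
  at node 37 with bounds (33, 47): OK
No violation found at any node.
Result: Valid BST


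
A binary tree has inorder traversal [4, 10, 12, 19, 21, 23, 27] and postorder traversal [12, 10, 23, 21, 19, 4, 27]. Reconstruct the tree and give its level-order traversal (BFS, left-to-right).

Inorder:   [4, 10, 12, 19, 21, 23, 27]
Postorder: [12, 10, 23, 21, 19, 4, 27]
Algorithm: postorder visits root last, so walk postorder right-to-left;
each value is the root of the current inorder slice — split it at that
value, recurse on the right subtree first, then the left.
Recursive splits:
  root=27; inorder splits into left=[4, 10, 12, 19, 21, 23], right=[]
  root=4; inorder splits into left=[], right=[10, 12, 19, 21, 23]
  root=19; inorder splits into left=[10, 12], right=[21, 23]
  root=21; inorder splits into left=[], right=[23]
  root=23; inorder splits into left=[], right=[]
  root=10; inorder splits into left=[], right=[12]
  root=12; inorder splits into left=[], right=[]
Reconstructed level-order: [27, 4, 19, 10, 21, 12, 23]


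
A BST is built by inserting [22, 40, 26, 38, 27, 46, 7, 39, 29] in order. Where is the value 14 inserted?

Starting tree (level order): [22, 7, 40, None, None, 26, 46, None, 38, None, None, 27, 39, None, 29]
Insertion path: 22 -> 7
Result: insert 14 as right child of 7
Final tree (level order): [22, 7, 40, None, 14, 26, 46, None, None, None, 38, None, None, 27, 39, None, 29]


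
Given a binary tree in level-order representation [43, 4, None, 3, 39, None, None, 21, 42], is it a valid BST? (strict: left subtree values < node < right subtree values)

Level-order array: [43, 4, None, 3, 39, None, None, 21, 42]
Validate using subtree bounds (lo, hi): at each node, require lo < value < hi,
then recurse left with hi=value and right with lo=value.
Preorder trace (stopping at first violation):
  at node 43 with bounds (-inf, +inf): OK
  at node 4 with bounds (-inf, 43): OK
  at node 3 with bounds (-inf, 4): OK
  at node 39 with bounds (4, 43): OK
  at node 21 with bounds (4, 39): OK
  at node 42 with bounds (39, 43): OK
No violation found at any node.
Result: Valid BST


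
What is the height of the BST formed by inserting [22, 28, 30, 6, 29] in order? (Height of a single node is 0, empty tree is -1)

Insertion order: [22, 28, 30, 6, 29]
Tree (level-order array): [22, 6, 28, None, None, None, 30, 29]
Compute height bottom-up (empty subtree = -1):
  height(6) = 1 + max(-1, -1) = 0
  height(29) = 1 + max(-1, -1) = 0
  height(30) = 1 + max(0, -1) = 1
  height(28) = 1 + max(-1, 1) = 2
  height(22) = 1 + max(0, 2) = 3
Height = 3


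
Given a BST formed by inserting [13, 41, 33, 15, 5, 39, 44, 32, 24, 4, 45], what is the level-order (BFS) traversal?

Tree insertion order: [13, 41, 33, 15, 5, 39, 44, 32, 24, 4, 45]
Tree (level-order array): [13, 5, 41, 4, None, 33, 44, None, None, 15, 39, None, 45, None, 32, None, None, None, None, 24]
BFS from the root, enqueuing left then right child of each popped node:
  queue [13] -> pop 13, enqueue [5, 41], visited so far: [13]
  queue [5, 41] -> pop 5, enqueue [4], visited so far: [13, 5]
  queue [41, 4] -> pop 41, enqueue [33, 44], visited so far: [13, 5, 41]
  queue [4, 33, 44] -> pop 4, enqueue [none], visited so far: [13, 5, 41, 4]
  queue [33, 44] -> pop 33, enqueue [15, 39], visited so far: [13, 5, 41, 4, 33]
  queue [44, 15, 39] -> pop 44, enqueue [45], visited so far: [13, 5, 41, 4, 33, 44]
  queue [15, 39, 45] -> pop 15, enqueue [32], visited so far: [13, 5, 41, 4, 33, 44, 15]
  queue [39, 45, 32] -> pop 39, enqueue [none], visited so far: [13, 5, 41, 4, 33, 44, 15, 39]
  queue [45, 32] -> pop 45, enqueue [none], visited so far: [13, 5, 41, 4, 33, 44, 15, 39, 45]
  queue [32] -> pop 32, enqueue [24], visited so far: [13, 5, 41, 4, 33, 44, 15, 39, 45, 32]
  queue [24] -> pop 24, enqueue [none], visited so far: [13, 5, 41, 4, 33, 44, 15, 39, 45, 32, 24]
Result: [13, 5, 41, 4, 33, 44, 15, 39, 45, 32, 24]


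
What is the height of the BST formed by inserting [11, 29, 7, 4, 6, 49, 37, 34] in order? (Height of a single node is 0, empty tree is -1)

Insertion order: [11, 29, 7, 4, 6, 49, 37, 34]
Tree (level-order array): [11, 7, 29, 4, None, None, 49, None, 6, 37, None, None, None, 34]
Compute height bottom-up (empty subtree = -1):
  height(6) = 1 + max(-1, -1) = 0
  height(4) = 1 + max(-1, 0) = 1
  height(7) = 1 + max(1, -1) = 2
  height(34) = 1 + max(-1, -1) = 0
  height(37) = 1 + max(0, -1) = 1
  height(49) = 1 + max(1, -1) = 2
  height(29) = 1 + max(-1, 2) = 3
  height(11) = 1 + max(2, 3) = 4
Height = 4


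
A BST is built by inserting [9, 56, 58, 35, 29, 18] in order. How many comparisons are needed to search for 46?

Search path for 46: 9 -> 56 -> 35
Found: False
Comparisons: 3


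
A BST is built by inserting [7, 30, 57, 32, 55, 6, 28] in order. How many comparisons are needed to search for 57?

Search path for 57: 7 -> 30 -> 57
Found: True
Comparisons: 3


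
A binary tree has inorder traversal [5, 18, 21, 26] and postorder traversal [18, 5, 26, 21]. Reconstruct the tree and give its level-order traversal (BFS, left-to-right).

Inorder:   [5, 18, 21, 26]
Postorder: [18, 5, 26, 21]
Algorithm: postorder visits root last, so walk postorder right-to-left;
each value is the root of the current inorder slice — split it at that
value, recurse on the right subtree first, then the left.
Recursive splits:
  root=21; inorder splits into left=[5, 18], right=[26]
  root=26; inorder splits into left=[], right=[]
  root=5; inorder splits into left=[], right=[18]
  root=18; inorder splits into left=[], right=[]
Reconstructed level-order: [21, 5, 26, 18]


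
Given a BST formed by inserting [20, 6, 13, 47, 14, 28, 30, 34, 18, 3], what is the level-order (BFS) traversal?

Tree insertion order: [20, 6, 13, 47, 14, 28, 30, 34, 18, 3]
Tree (level-order array): [20, 6, 47, 3, 13, 28, None, None, None, None, 14, None, 30, None, 18, None, 34]
BFS from the root, enqueuing left then right child of each popped node:
  queue [20] -> pop 20, enqueue [6, 47], visited so far: [20]
  queue [6, 47] -> pop 6, enqueue [3, 13], visited so far: [20, 6]
  queue [47, 3, 13] -> pop 47, enqueue [28], visited so far: [20, 6, 47]
  queue [3, 13, 28] -> pop 3, enqueue [none], visited so far: [20, 6, 47, 3]
  queue [13, 28] -> pop 13, enqueue [14], visited so far: [20, 6, 47, 3, 13]
  queue [28, 14] -> pop 28, enqueue [30], visited so far: [20, 6, 47, 3, 13, 28]
  queue [14, 30] -> pop 14, enqueue [18], visited so far: [20, 6, 47, 3, 13, 28, 14]
  queue [30, 18] -> pop 30, enqueue [34], visited so far: [20, 6, 47, 3, 13, 28, 14, 30]
  queue [18, 34] -> pop 18, enqueue [none], visited so far: [20, 6, 47, 3, 13, 28, 14, 30, 18]
  queue [34] -> pop 34, enqueue [none], visited so far: [20, 6, 47, 3, 13, 28, 14, 30, 18, 34]
Result: [20, 6, 47, 3, 13, 28, 14, 30, 18, 34]


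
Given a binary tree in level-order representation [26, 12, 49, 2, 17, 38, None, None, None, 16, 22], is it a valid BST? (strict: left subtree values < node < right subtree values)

Level-order array: [26, 12, 49, 2, 17, 38, None, None, None, 16, 22]
Validate using subtree bounds (lo, hi): at each node, require lo < value < hi,
then recurse left with hi=value and right with lo=value.
Preorder trace (stopping at first violation):
  at node 26 with bounds (-inf, +inf): OK
  at node 12 with bounds (-inf, 26): OK
  at node 2 with bounds (-inf, 12): OK
  at node 17 with bounds (12, 26): OK
  at node 16 with bounds (12, 17): OK
  at node 22 with bounds (17, 26): OK
  at node 49 with bounds (26, +inf): OK
  at node 38 with bounds (26, 49): OK
No violation found at any node.
Result: Valid BST


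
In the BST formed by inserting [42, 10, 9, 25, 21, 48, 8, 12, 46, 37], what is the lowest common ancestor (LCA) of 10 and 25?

Tree insertion order: [42, 10, 9, 25, 21, 48, 8, 12, 46, 37]
Tree (level-order array): [42, 10, 48, 9, 25, 46, None, 8, None, 21, 37, None, None, None, None, 12]
In a BST, the LCA of p=10, q=25 is the first node v on the
root-to-leaf path with p <= v <= q (go left if both < v, right if both > v).
Walk from root:
  at 42: both 10 and 25 < 42, go left
  at 10: 10 <= 10 <= 25, this is the LCA
LCA = 10


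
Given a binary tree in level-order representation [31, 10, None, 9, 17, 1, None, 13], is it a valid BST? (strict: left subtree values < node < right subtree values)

Level-order array: [31, 10, None, 9, 17, 1, None, 13]
Validate using subtree bounds (lo, hi): at each node, require lo < value < hi,
then recurse left with hi=value and right with lo=value.
Preorder trace (stopping at first violation):
  at node 31 with bounds (-inf, +inf): OK
  at node 10 with bounds (-inf, 31): OK
  at node 9 with bounds (-inf, 10): OK
  at node 1 with bounds (-inf, 9): OK
  at node 17 with bounds (10, 31): OK
  at node 13 with bounds (10, 17): OK
No violation found at any node.
Result: Valid BST


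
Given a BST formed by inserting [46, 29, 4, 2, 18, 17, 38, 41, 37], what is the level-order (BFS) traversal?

Tree insertion order: [46, 29, 4, 2, 18, 17, 38, 41, 37]
Tree (level-order array): [46, 29, None, 4, 38, 2, 18, 37, 41, None, None, 17]
BFS from the root, enqueuing left then right child of each popped node:
  queue [46] -> pop 46, enqueue [29], visited so far: [46]
  queue [29] -> pop 29, enqueue [4, 38], visited so far: [46, 29]
  queue [4, 38] -> pop 4, enqueue [2, 18], visited so far: [46, 29, 4]
  queue [38, 2, 18] -> pop 38, enqueue [37, 41], visited so far: [46, 29, 4, 38]
  queue [2, 18, 37, 41] -> pop 2, enqueue [none], visited so far: [46, 29, 4, 38, 2]
  queue [18, 37, 41] -> pop 18, enqueue [17], visited so far: [46, 29, 4, 38, 2, 18]
  queue [37, 41, 17] -> pop 37, enqueue [none], visited so far: [46, 29, 4, 38, 2, 18, 37]
  queue [41, 17] -> pop 41, enqueue [none], visited so far: [46, 29, 4, 38, 2, 18, 37, 41]
  queue [17] -> pop 17, enqueue [none], visited so far: [46, 29, 4, 38, 2, 18, 37, 41, 17]
Result: [46, 29, 4, 38, 2, 18, 37, 41, 17]


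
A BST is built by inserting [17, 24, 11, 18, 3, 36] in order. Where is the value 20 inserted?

Starting tree (level order): [17, 11, 24, 3, None, 18, 36]
Insertion path: 17 -> 24 -> 18
Result: insert 20 as right child of 18
Final tree (level order): [17, 11, 24, 3, None, 18, 36, None, None, None, 20]


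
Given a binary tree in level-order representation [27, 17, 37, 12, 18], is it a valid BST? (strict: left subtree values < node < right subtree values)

Level-order array: [27, 17, 37, 12, 18]
Validate using subtree bounds (lo, hi): at each node, require lo < value < hi,
then recurse left with hi=value and right with lo=value.
Preorder trace (stopping at first violation):
  at node 27 with bounds (-inf, +inf): OK
  at node 17 with bounds (-inf, 27): OK
  at node 12 with bounds (-inf, 17): OK
  at node 18 with bounds (17, 27): OK
  at node 37 with bounds (27, +inf): OK
No violation found at any node.
Result: Valid BST


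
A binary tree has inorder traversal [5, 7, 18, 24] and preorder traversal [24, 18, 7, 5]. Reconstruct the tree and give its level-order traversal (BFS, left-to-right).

Inorder:  [5, 7, 18, 24]
Preorder: [24, 18, 7, 5]
Algorithm: preorder visits root first, so consume preorder in order;
for each root, split the current inorder slice at that value into
left-subtree inorder and right-subtree inorder, then recurse.
Recursive splits:
  root=24; inorder splits into left=[5, 7, 18], right=[]
  root=18; inorder splits into left=[5, 7], right=[]
  root=7; inorder splits into left=[5], right=[]
  root=5; inorder splits into left=[], right=[]
Reconstructed level-order: [24, 18, 7, 5]


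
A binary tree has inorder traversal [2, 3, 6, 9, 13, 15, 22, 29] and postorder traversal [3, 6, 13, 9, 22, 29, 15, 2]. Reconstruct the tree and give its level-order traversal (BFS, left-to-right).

Inorder:   [2, 3, 6, 9, 13, 15, 22, 29]
Postorder: [3, 6, 13, 9, 22, 29, 15, 2]
Algorithm: postorder visits root last, so walk postorder right-to-left;
each value is the root of the current inorder slice — split it at that
value, recurse on the right subtree first, then the left.
Recursive splits:
  root=2; inorder splits into left=[], right=[3, 6, 9, 13, 15, 22, 29]
  root=15; inorder splits into left=[3, 6, 9, 13], right=[22, 29]
  root=29; inorder splits into left=[22], right=[]
  root=22; inorder splits into left=[], right=[]
  root=9; inorder splits into left=[3, 6], right=[13]
  root=13; inorder splits into left=[], right=[]
  root=6; inorder splits into left=[3], right=[]
  root=3; inorder splits into left=[], right=[]
Reconstructed level-order: [2, 15, 9, 29, 6, 13, 22, 3]


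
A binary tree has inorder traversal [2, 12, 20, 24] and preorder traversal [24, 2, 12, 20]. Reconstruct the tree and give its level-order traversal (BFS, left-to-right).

Inorder:  [2, 12, 20, 24]
Preorder: [24, 2, 12, 20]
Algorithm: preorder visits root first, so consume preorder in order;
for each root, split the current inorder slice at that value into
left-subtree inorder and right-subtree inorder, then recurse.
Recursive splits:
  root=24; inorder splits into left=[2, 12, 20], right=[]
  root=2; inorder splits into left=[], right=[12, 20]
  root=12; inorder splits into left=[], right=[20]
  root=20; inorder splits into left=[], right=[]
Reconstructed level-order: [24, 2, 12, 20]


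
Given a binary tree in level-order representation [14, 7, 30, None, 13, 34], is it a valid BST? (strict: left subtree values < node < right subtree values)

Level-order array: [14, 7, 30, None, 13, 34]
Validate using subtree bounds (lo, hi): at each node, require lo < value < hi,
then recurse left with hi=value and right with lo=value.
Preorder trace (stopping at first violation):
  at node 14 with bounds (-inf, +inf): OK
  at node 7 with bounds (-inf, 14): OK
  at node 13 with bounds (7, 14): OK
  at node 30 with bounds (14, +inf): OK
  at node 34 with bounds (14, 30): VIOLATION
Node 34 violates its bound: not (14 < 34 < 30).
Result: Not a valid BST


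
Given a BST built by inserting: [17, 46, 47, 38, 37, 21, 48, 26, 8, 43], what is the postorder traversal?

Tree insertion order: [17, 46, 47, 38, 37, 21, 48, 26, 8, 43]
Tree (level-order array): [17, 8, 46, None, None, 38, 47, 37, 43, None, 48, 21, None, None, None, None, None, None, 26]
Postorder traversal: [8, 26, 21, 37, 43, 38, 48, 47, 46, 17]


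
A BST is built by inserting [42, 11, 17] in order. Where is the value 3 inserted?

Starting tree (level order): [42, 11, None, None, 17]
Insertion path: 42 -> 11
Result: insert 3 as left child of 11
Final tree (level order): [42, 11, None, 3, 17]


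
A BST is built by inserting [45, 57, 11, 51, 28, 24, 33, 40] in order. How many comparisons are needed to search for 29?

Search path for 29: 45 -> 11 -> 28 -> 33
Found: False
Comparisons: 4


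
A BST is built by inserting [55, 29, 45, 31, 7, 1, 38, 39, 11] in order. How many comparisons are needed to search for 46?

Search path for 46: 55 -> 29 -> 45
Found: False
Comparisons: 3


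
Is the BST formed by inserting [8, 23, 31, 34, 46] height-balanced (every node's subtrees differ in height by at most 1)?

Tree (level-order array): [8, None, 23, None, 31, None, 34, None, 46]
Definition: a tree is height-balanced if, at every node, |h(left) - h(right)| <= 1 (empty subtree has height -1).
Bottom-up per-node check:
  node 46: h_left=-1, h_right=-1, diff=0 [OK], height=0
  node 34: h_left=-1, h_right=0, diff=1 [OK], height=1
  node 31: h_left=-1, h_right=1, diff=2 [FAIL (|-1-1|=2 > 1)], height=2
  node 23: h_left=-1, h_right=2, diff=3 [FAIL (|-1-2|=3 > 1)], height=3
  node 8: h_left=-1, h_right=3, diff=4 [FAIL (|-1-3|=4 > 1)], height=4
Node 31 violates the condition: |-1 - 1| = 2 > 1.
Result: Not balanced


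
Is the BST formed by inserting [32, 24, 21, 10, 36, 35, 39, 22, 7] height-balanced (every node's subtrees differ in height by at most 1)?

Tree (level-order array): [32, 24, 36, 21, None, 35, 39, 10, 22, None, None, None, None, 7]
Definition: a tree is height-balanced if, at every node, |h(left) - h(right)| <= 1 (empty subtree has height -1).
Bottom-up per-node check:
  node 7: h_left=-1, h_right=-1, diff=0 [OK], height=0
  node 10: h_left=0, h_right=-1, diff=1 [OK], height=1
  node 22: h_left=-1, h_right=-1, diff=0 [OK], height=0
  node 21: h_left=1, h_right=0, diff=1 [OK], height=2
  node 24: h_left=2, h_right=-1, diff=3 [FAIL (|2--1|=3 > 1)], height=3
  node 35: h_left=-1, h_right=-1, diff=0 [OK], height=0
  node 39: h_left=-1, h_right=-1, diff=0 [OK], height=0
  node 36: h_left=0, h_right=0, diff=0 [OK], height=1
  node 32: h_left=3, h_right=1, diff=2 [FAIL (|3-1|=2 > 1)], height=4
Node 24 violates the condition: |2 - -1| = 3 > 1.
Result: Not balanced


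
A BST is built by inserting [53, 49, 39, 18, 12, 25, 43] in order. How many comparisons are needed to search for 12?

Search path for 12: 53 -> 49 -> 39 -> 18 -> 12
Found: True
Comparisons: 5


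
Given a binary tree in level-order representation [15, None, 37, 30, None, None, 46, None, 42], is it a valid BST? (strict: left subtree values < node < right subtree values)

Level-order array: [15, None, 37, 30, None, None, 46, None, 42]
Validate using subtree bounds (lo, hi): at each node, require lo < value < hi,
then recurse left with hi=value and right with lo=value.
Preorder trace (stopping at first violation):
  at node 15 with bounds (-inf, +inf): OK
  at node 37 with bounds (15, +inf): OK
  at node 30 with bounds (15, 37): OK
  at node 46 with bounds (30, 37): VIOLATION
Node 46 violates its bound: not (30 < 46 < 37).
Result: Not a valid BST


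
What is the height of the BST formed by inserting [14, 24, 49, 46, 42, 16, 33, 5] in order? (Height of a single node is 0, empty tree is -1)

Insertion order: [14, 24, 49, 46, 42, 16, 33, 5]
Tree (level-order array): [14, 5, 24, None, None, 16, 49, None, None, 46, None, 42, None, 33]
Compute height bottom-up (empty subtree = -1):
  height(5) = 1 + max(-1, -1) = 0
  height(16) = 1 + max(-1, -1) = 0
  height(33) = 1 + max(-1, -1) = 0
  height(42) = 1 + max(0, -1) = 1
  height(46) = 1 + max(1, -1) = 2
  height(49) = 1 + max(2, -1) = 3
  height(24) = 1 + max(0, 3) = 4
  height(14) = 1 + max(0, 4) = 5
Height = 5


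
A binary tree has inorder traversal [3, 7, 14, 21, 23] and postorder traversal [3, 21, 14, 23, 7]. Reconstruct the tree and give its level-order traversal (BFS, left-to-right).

Inorder:   [3, 7, 14, 21, 23]
Postorder: [3, 21, 14, 23, 7]
Algorithm: postorder visits root last, so walk postorder right-to-left;
each value is the root of the current inorder slice — split it at that
value, recurse on the right subtree first, then the left.
Recursive splits:
  root=7; inorder splits into left=[3], right=[14, 21, 23]
  root=23; inorder splits into left=[14, 21], right=[]
  root=14; inorder splits into left=[], right=[21]
  root=21; inorder splits into left=[], right=[]
  root=3; inorder splits into left=[], right=[]
Reconstructed level-order: [7, 3, 23, 14, 21]


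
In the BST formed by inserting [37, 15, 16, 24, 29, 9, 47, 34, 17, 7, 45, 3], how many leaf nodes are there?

Tree built from: [37, 15, 16, 24, 29, 9, 47, 34, 17, 7, 45, 3]
Tree (level-order array): [37, 15, 47, 9, 16, 45, None, 7, None, None, 24, None, None, 3, None, 17, 29, None, None, None, None, None, 34]
Rule: A leaf has 0 children.
Per-node child counts:
  node 37: 2 child(ren)
  node 15: 2 child(ren)
  node 9: 1 child(ren)
  node 7: 1 child(ren)
  node 3: 0 child(ren)
  node 16: 1 child(ren)
  node 24: 2 child(ren)
  node 17: 0 child(ren)
  node 29: 1 child(ren)
  node 34: 0 child(ren)
  node 47: 1 child(ren)
  node 45: 0 child(ren)
Matching nodes: [3, 17, 34, 45]
Count of leaf nodes: 4


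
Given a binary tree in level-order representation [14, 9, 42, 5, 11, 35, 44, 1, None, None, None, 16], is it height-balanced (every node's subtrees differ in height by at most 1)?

Tree (level-order array): [14, 9, 42, 5, 11, 35, 44, 1, None, None, None, 16]
Definition: a tree is height-balanced if, at every node, |h(left) - h(right)| <= 1 (empty subtree has height -1).
Bottom-up per-node check:
  node 1: h_left=-1, h_right=-1, diff=0 [OK], height=0
  node 5: h_left=0, h_right=-1, diff=1 [OK], height=1
  node 11: h_left=-1, h_right=-1, diff=0 [OK], height=0
  node 9: h_left=1, h_right=0, diff=1 [OK], height=2
  node 16: h_left=-1, h_right=-1, diff=0 [OK], height=0
  node 35: h_left=0, h_right=-1, diff=1 [OK], height=1
  node 44: h_left=-1, h_right=-1, diff=0 [OK], height=0
  node 42: h_left=1, h_right=0, diff=1 [OK], height=2
  node 14: h_left=2, h_right=2, diff=0 [OK], height=3
All nodes satisfy the balance condition.
Result: Balanced


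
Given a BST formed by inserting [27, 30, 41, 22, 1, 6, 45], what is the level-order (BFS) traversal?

Tree insertion order: [27, 30, 41, 22, 1, 6, 45]
Tree (level-order array): [27, 22, 30, 1, None, None, 41, None, 6, None, 45]
BFS from the root, enqueuing left then right child of each popped node:
  queue [27] -> pop 27, enqueue [22, 30], visited so far: [27]
  queue [22, 30] -> pop 22, enqueue [1], visited so far: [27, 22]
  queue [30, 1] -> pop 30, enqueue [41], visited so far: [27, 22, 30]
  queue [1, 41] -> pop 1, enqueue [6], visited so far: [27, 22, 30, 1]
  queue [41, 6] -> pop 41, enqueue [45], visited so far: [27, 22, 30, 1, 41]
  queue [6, 45] -> pop 6, enqueue [none], visited so far: [27, 22, 30, 1, 41, 6]
  queue [45] -> pop 45, enqueue [none], visited so far: [27, 22, 30, 1, 41, 6, 45]
Result: [27, 22, 30, 1, 41, 6, 45]


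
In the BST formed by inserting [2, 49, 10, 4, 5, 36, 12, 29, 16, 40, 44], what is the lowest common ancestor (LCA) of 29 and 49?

Tree insertion order: [2, 49, 10, 4, 5, 36, 12, 29, 16, 40, 44]
Tree (level-order array): [2, None, 49, 10, None, 4, 36, None, 5, 12, 40, None, None, None, 29, None, 44, 16]
In a BST, the LCA of p=29, q=49 is the first node v on the
root-to-leaf path with p <= v <= q (go left if both < v, right if both > v).
Walk from root:
  at 2: both 29 and 49 > 2, go right
  at 49: 29 <= 49 <= 49, this is the LCA
LCA = 49
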